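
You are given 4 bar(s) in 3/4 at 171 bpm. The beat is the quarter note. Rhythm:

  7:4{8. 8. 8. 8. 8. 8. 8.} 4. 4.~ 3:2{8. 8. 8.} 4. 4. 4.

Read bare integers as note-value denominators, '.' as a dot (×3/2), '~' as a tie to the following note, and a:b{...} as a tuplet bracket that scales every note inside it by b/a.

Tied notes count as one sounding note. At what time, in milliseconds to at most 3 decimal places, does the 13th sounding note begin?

1. 0.0ms @ 0 + 150.376ms (3/7)
2. 150.376ms @ 3/7 + 150.376ms (3/7)
3. 300.752ms @ 6/7 + 150.376ms (3/7)
4. 451.128ms @ 9/7 + 150.376ms (3/7)
5. 601.504ms @ 12/7 + 150.376ms (3/7)
6. 751.88ms @ 15/7 + 150.376ms (3/7)
7. 902.256ms @ 18/7 + 150.376ms (3/7)
8. 1052.632ms @ 3 + 526.316ms (3/2)
9. 1578.947ms @ 9/2 + 701.754ms (2)
10. 2280.702ms @ 13/2 + 175.439ms (1/2)
11. 2456.14ms @ 7 + 175.439ms (1/2)
12. 2631.579ms @ 15/2 + 526.316ms (3/2)
13. 3157.895ms @ 9 + 526.316ms (3/2)
14. 3684.211ms @ 21/2 + 526.316ms (3/2)

note 13 onset = 9b = 3157.895ms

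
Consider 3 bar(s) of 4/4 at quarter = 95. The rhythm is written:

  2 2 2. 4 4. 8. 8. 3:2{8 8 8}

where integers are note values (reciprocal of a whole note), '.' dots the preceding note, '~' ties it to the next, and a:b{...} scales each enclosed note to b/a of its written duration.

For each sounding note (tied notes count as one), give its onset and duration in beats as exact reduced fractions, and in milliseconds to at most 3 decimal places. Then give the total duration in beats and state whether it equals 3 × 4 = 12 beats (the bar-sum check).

1) 0.0ms=0b +1263.158ms=2b
2) 1263.158ms=2b +1263.158ms=2b
3) 2526.316ms=4b +1894.737ms=3b
4) 4421.053ms=7b +631.579ms=1b
5) 5052.632ms=8b +947.368ms=3/2b
6) 6000.0ms=19/2b +473.684ms=3/4b
7) 6473.684ms=41/4b +473.684ms=3/4b
8) 6947.368ms=11b +210.526ms=1/3b
9) 7157.895ms=34/3b +210.526ms=1/3b
10) 7368.421ms=35/3b +210.526ms=1/3b
Σ=12b of 12 (95bpm 4/4) — PASS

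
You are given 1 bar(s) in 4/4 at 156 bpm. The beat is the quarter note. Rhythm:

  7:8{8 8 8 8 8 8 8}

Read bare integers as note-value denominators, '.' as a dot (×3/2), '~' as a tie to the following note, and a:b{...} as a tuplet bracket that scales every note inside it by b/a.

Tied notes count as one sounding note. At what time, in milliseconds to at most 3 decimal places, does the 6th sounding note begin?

1. 0.0ms @ 0 + 219.78ms (4/7)
2. 219.78ms @ 4/7 + 219.78ms (4/7)
3. 439.56ms @ 8/7 + 219.78ms (4/7)
4. 659.341ms @ 12/7 + 219.78ms (4/7)
5. 879.121ms @ 16/7 + 219.78ms (4/7)
6. 1098.901ms @ 20/7 + 219.78ms (4/7)
7. 1318.681ms @ 24/7 + 219.78ms (4/7)

note 6 onset = 20/7b = 1098.901ms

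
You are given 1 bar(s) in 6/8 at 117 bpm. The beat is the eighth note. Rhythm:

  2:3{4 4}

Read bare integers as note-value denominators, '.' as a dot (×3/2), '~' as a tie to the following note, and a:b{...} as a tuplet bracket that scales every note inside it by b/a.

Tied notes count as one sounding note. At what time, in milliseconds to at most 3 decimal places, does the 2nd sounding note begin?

note 2 onset = 3b = 1538.462ms

1. 0.0ms @ 0 + 1538.462ms (3)
2. 1538.462ms @ 3 + 1538.462ms (3)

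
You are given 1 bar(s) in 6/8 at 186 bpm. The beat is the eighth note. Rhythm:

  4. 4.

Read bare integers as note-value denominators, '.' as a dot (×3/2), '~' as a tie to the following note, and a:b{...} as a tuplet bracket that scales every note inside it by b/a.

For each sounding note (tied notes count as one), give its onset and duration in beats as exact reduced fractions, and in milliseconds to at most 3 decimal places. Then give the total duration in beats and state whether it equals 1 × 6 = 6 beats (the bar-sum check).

1) 0.0ms=0b +967.742ms=3b
2) 967.742ms=3b +967.742ms=3b
Σ=6b of 6 (186bpm 6/8) — PASS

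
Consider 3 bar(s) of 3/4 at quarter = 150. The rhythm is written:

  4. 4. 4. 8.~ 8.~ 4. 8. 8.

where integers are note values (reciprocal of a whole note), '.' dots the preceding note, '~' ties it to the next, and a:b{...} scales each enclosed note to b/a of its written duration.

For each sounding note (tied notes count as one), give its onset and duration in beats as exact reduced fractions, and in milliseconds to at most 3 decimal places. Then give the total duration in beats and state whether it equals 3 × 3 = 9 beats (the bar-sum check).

1) 0.0ms=0b +600.0ms=3/2b
2) 600.0ms=3/2b +600.0ms=3/2b
3) 1200.0ms=3b +600.0ms=3/2b
4) 1800.0ms=9/2b +1200.0ms=3b
5) 3000.0ms=15/2b +300.0ms=3/4b
6) 3300.0ms=33/4b +300.0ms=3/4b
Σ=9b of 9 (150bpm 3/4) — PASS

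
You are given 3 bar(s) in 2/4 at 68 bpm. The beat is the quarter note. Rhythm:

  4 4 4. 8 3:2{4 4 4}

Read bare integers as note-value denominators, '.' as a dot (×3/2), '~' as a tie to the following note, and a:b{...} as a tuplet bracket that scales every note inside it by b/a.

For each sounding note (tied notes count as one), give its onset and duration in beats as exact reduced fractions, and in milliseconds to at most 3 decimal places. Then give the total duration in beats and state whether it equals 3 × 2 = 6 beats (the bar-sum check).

1) 0.0ms=0b +882.353ms=1b
2) 882.353ms=1b +882.353ms=1b
3) 1764.706ms=2b +1323.529ms=3/2b
4) 3088.235ms=7/2b +441.176ms=1/2b
5) 3529.412ms=4b +588.235ms=2/3b
6) 4117.647ms=14/3b +588.235ms=2/3b
7) 4705.882ms=16/3b +588.235ms=2/3b
Σ=6b of 6 (68bpm 2/4) — PASS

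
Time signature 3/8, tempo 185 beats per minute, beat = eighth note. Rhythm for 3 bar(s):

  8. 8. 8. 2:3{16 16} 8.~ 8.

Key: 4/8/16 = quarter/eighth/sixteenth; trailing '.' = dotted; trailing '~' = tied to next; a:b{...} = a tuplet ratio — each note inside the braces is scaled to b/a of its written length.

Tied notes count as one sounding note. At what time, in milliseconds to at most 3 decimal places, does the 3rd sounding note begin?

1. 0.0ms @ 0 + 486.486ms (3/2)
2. 486.486ms @ 3/2 + 486.486ms (3/2)
3. 972.973ms @ 3 + 486.486ms (3/2)
4. 1459.459ms @ 9/2 + 243.243ms (3/4)
5. 1702.703ms @ 21/4 + 243.243ms (3/4)
6. 1945.946ms @ 6 + 972.973ms (3)

note 3 onset = 3b = 972.973ms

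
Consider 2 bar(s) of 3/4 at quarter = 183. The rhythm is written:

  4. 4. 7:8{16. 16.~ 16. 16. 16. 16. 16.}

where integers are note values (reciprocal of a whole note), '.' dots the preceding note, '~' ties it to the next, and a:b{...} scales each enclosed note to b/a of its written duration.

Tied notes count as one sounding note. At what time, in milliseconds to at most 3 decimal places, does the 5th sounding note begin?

1. 0.0ms @ 0 + 491.803ms (3/2)
2. 491.803ms @ 3/2 + 491.803ms (3/2)
3. 983.607ms @ 3 + 140.515ms (3/7)
4. 1124.122ms @ 24/7 + 281.03ms (6/7)
5. 1405.152ms @ 30/7 + 140.515ms (3/7)
6. 1545.667ms @ 33/7 + 140.515ms (3/7)
7. 1686.183ms @ 36/7 + 140.515ms (3/7)
8. 1826.698ms @ 39/7 + 140.515ms (3/7)

note 5 onset = 30/7b = 1405.152ms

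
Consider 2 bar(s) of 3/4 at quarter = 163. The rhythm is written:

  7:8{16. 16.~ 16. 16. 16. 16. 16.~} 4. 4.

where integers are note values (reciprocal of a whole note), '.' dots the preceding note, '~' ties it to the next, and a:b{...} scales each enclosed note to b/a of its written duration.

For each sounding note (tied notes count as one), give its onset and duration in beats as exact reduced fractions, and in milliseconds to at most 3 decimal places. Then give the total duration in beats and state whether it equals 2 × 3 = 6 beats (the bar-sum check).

1) 0.0ms=0b +157.756ms=3/7b
2) 157.756ms=3/7b +315.513ms=6/7b
3) 473.269ms=9/7b +157.756ms=3/7b
4) 631.025ms=12/7b +157.756ms=3/7b
5) 788.782ms=15/7b +157.756ms=3/7b
6) 946.538ms=18/7b +709.904ms=27/14b
7) 1656.442ms=9/2b +552.147ms=3/2b
Σ=6b of 6 (163bpm 3/4) — PASS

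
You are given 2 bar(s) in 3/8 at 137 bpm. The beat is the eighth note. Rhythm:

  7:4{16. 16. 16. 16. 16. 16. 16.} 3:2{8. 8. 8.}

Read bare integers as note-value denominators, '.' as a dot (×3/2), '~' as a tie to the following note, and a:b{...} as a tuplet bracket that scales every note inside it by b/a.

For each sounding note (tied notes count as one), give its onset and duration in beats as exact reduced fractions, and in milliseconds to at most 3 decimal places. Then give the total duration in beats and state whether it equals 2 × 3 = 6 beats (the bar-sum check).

1) 0.0ms=0b +187.696ms=3/7b
2) 187.696ms=3/7b +187.696ms=3/7b
3) 375.391ms=6/7b +187.696ms=3/7b
4) 563.087ms=9/7b +187.696ms=3/7b
5) 750.782ms=12/7b +187.696ms=3/7b
6) 938.478ms=15/7b +187.696ms=3/7b
7) 1126.173ms=18/7b +187.696ms=3/7b
8) 1313.869ms=3b +437.956ms=1b
9) 1751.825ms=4b +437.956ms=1b
10) 2189.781ms=5b +437.956ms=1b
Σ=6b of 6 (137bpm 3/8) — PASS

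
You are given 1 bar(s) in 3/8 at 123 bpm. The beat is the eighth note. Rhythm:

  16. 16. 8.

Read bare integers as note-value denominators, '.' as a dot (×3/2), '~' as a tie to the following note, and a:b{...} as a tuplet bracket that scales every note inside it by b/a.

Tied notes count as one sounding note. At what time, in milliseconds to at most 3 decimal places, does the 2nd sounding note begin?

1. 0.0ms @ 0 + 365.854ms (3/4)
2. 365.854ms @ 3/4 + 365.854ms (3/4)
3. 731.707ms @ 3/2 + 731.707ms (3/2)

note 2 onset = 3/4b = 365.854ms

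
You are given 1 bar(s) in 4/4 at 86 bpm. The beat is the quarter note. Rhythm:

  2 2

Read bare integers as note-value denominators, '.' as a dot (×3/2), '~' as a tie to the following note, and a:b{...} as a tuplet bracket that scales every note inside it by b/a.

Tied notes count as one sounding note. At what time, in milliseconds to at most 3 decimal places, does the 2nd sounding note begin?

1. 0.0ms @ 0 + 1395.349ms (2)
2. 1395.349ms @ 2 + 1395.349ms (2)

note 2 onset = 2b = 1395.349ms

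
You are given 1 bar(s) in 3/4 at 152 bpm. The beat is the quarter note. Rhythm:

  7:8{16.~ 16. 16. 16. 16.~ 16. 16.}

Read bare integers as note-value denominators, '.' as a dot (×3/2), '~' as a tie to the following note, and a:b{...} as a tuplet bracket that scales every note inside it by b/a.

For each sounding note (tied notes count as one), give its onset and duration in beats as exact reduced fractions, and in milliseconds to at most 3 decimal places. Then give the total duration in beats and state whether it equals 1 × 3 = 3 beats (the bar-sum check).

1) 0.0ms=0b +338.346ms=6/7b
2) 338.346ms=6/7b +169.173ms=3/7b
3) 507.519ms=9/7b +169.173ms=3/7b
4) 676.692ms=12/7b +338.346ms=6/7b
5) 1015.038ms=18/7b +169.173ms=3/7b
Σ=3b of 3 (152bpm 3/4) — PASS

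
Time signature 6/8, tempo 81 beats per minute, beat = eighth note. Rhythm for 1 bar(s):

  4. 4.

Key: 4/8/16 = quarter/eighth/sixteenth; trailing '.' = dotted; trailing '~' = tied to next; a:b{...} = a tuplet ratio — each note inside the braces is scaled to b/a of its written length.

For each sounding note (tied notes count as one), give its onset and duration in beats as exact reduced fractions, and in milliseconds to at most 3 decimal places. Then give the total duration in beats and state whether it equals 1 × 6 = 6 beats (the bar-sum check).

1) 0.0ms=0b +2222.222ms=3b
2) 2222.222ms=3b +2222.222ms=3b
Σ=6b of 6 (81bpm 6/8) — PASS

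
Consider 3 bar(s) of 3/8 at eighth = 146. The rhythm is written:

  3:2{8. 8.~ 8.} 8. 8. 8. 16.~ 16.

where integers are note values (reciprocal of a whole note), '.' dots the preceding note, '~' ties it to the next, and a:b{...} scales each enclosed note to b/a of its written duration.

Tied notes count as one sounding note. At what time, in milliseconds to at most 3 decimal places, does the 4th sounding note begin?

1. 0.0ms @ 0 + 410.959ms (1)
2. 410.959ms @ 1 + 821.918ms (2)
3. 1232.877ms @ 3 + 616.438ms (3/2)
4. 1849.315ms @ 9/2 + 616.438ms (3/2)
5. 2465.753ms @ 6 + 616.438ms (3/2)
6. 3082.192ms @ 15/2 + 616.438ms (3/2)

note 4 onset = 9/2b = 1849.315ms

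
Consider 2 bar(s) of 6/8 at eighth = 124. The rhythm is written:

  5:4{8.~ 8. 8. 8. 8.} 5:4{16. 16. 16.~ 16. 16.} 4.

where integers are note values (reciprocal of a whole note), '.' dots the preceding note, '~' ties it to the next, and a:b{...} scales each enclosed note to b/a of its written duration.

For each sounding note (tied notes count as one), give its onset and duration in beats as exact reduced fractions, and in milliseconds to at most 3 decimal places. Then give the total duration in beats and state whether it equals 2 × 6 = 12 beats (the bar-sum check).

1) 0.0ms=0b +1161.29ms=12/5b
2) 1161.29ms=12/5b +580.645ms=6/5b
3) 1741.935ms=18/5b +580.645ms=6/5b
4) 2322.581ms=24/5b +580.645ms=6/5b
5) 2903.226ms=6b +290.323ms=3/5b
6) 3193.548ms=33/5b +290.323ms=3/5b
7) 3483.871ms=36/5b +580.645ms=6/5b
8) 4064.516ms=42/5b +290.323ms=3/5b
9) 4354.839ms=9b +1451.613ms=3b
Σ=12b of 12 (124bpm 6/8) — PASS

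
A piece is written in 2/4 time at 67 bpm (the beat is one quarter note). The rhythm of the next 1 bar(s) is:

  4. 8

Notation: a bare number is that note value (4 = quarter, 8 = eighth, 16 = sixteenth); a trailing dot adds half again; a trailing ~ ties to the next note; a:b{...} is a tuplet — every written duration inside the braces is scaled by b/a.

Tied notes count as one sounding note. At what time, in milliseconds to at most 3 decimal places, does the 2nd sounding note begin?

1. 0.0ms @ 0 + 1343.284ms (3/2)
2. 1343.284ms @ 3/2 + 447.761ms (1/2)

note 2 onset = 3/2b = 1343.284ms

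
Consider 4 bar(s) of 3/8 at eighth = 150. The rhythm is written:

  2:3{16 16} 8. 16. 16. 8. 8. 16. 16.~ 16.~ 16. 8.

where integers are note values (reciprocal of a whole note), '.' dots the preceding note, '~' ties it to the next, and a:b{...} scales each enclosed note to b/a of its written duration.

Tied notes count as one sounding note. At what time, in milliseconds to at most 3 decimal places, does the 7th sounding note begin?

note 7 onset = 6b = 2400.0ms

1. 0.0ms @ 0 + 300.0ms (3/4)
2. 300.0ms @ 3/4 + 300.0ms (3/4)
3. 600.0ms @ 3/2 + 600.0ms (3/2)
4. 1200.0ms @ 3 + 300.0ms (3/4)
5. 1500.0ms @ 15/4 + 300.0ms (3/4)
6. 1800.0ms @ 9/2 + 600.0ms (3/2)
7. 2400.0ms @ 6 + 600.0ms (3/2)
8. 3000.0ms @ 15/2 + 300.0ms (3/4)
9. 3300.0ms @ 33/4 + 900.0ms (9/4)
10. 4200.0ms @ 21/2 + 600.0ms (3/2)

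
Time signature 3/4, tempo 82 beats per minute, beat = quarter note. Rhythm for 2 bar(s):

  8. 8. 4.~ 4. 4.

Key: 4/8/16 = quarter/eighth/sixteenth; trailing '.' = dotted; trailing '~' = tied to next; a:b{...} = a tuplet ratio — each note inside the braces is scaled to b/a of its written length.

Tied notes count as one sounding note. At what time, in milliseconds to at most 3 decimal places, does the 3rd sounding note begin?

1. 0.0ms @ 0 + 548.78ms (3/4)
2. 548.78ms @ 3/4 + 548.78ms (3/4)
3. 1097.561ms @ 3/2 + 2195.122ms (3)
4. 3292.683ms @ 9/2 + 1097.561ms (3/2)

note 3 onset = 3/2b = 1097.561ms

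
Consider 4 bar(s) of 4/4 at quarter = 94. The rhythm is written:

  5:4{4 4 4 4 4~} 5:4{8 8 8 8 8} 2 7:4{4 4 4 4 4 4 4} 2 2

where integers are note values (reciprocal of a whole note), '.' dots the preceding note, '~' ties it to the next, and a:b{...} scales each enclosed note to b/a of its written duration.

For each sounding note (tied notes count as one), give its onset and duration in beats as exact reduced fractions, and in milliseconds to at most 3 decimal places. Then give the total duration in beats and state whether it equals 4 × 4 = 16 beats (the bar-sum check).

1) 0.0ms=0b +510.638ms=4/5b
2) 510.638ms=4/5b +510.638ms=4/5b
3) 1021.277ms=8/5b +510.638ms=4/5b
4) 1531.915ms=12/5b +510.638ms=4/5b
5) 2042.553ms=16/5b +765.957ms=6/5b
6) 2808.511ms=22/5b +255.319ms=2/5b
7) 3063.83ms=24/5b +255.319ms=2/5b
8) 3319.149ms=26/5b +255.319ms=2/5b
9) 3574.468ms=28/5b +255.319ms=2/5b
10) 3829.787ms=6b +1276.596ms=2b
11) 5106.383ms=8b +364.742ms=4/7b
12) 5471.125ms=60/7b +364.742ms=4/7b
13) 5835.866ms=64/7b +364.742ms=4/7b
14) 6200.608ms=68/7b +364.742ms=4/7b
15) 6565.35ms=72/7b +364.742ms=4/7b
16) 6930.091ms=76/7b +364.742ms=4/7b
17) 7294.833ms=80/7b +364.742ms=4/7b
18) 7659.574ms=12b +1276.596ms=2b
19) 8936.17ms=14b +1276.596ms=2b
Σ=16b of 16 (94bpm 4/4) — PASS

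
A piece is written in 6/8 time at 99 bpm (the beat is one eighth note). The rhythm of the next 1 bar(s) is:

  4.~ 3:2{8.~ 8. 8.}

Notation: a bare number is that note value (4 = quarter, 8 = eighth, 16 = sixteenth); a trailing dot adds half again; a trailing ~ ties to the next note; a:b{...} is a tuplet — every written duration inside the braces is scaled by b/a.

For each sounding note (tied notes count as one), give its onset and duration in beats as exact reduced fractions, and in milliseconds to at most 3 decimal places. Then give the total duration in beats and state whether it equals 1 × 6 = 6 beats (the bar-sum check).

1) 0.0ms=0b +3030.303ms=5b
2) 3030.303ms=5b +606.061ms=1b
Σ=6b of 6 (99bpm 6/8) — PASS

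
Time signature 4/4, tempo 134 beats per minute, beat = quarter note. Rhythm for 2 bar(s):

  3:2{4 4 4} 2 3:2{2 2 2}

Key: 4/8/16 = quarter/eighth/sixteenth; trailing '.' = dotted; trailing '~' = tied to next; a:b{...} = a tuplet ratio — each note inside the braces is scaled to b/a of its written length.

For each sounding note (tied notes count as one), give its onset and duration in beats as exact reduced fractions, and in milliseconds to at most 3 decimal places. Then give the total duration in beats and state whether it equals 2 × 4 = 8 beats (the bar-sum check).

1) 0.0ms=0b +298.507ms=2/3b
2) 298.507ms=2/3b +298.507ms=2/3b
3) 597.015ms=4/3b +298.507ms=2/3b
4) 895.522ms=2b +895.522ms=2b
5) 1791.045ms=4b +597.015ms=4/3b
6) 2388.06ms=16/3b +597.015ms=4/3b
7) 2985.075ms=20/3b +597.015ms=4/3b
Σ=8b of 8 (134bpm 4/4) — PASS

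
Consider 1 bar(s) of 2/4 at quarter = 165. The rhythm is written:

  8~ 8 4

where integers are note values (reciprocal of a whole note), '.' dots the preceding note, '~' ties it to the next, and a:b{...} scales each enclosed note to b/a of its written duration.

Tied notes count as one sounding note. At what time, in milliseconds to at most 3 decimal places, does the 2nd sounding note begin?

1. 0.0ms @ 0 + 363.636ms (1)
2. 363.636ms @ 1 + 363.636ms (1)

note 2 onset = 1b = 363.636ms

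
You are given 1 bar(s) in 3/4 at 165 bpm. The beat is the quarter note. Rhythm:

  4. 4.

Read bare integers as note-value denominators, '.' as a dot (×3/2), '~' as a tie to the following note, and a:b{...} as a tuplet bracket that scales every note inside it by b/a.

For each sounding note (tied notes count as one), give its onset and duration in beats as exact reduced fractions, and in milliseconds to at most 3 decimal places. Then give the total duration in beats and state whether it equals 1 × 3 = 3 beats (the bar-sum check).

1) 0.0ms=0b +545.455ms=3/2b
2) 545.455ms=3/2b +545.455ms=3/2b
Σ=3b of 3 (165bpm 3/4) — PASS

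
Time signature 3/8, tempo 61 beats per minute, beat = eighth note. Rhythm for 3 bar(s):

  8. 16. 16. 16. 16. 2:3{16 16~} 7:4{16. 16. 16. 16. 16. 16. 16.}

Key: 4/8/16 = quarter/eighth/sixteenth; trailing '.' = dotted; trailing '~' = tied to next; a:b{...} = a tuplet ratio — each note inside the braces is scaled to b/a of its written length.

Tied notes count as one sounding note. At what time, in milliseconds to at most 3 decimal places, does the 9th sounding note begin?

1. 0.0ms @ 0 + 1475.41ms (3/2)
2. 1475.41ms @ 3/2 + 737.705ms (3/4)
3. 2213.115ms @ 9/4 + 737.705ms (3/4)
4. 2950.82ms @ 3 + 737.705ms (3/4)
5. 3688.525ms @ 15/4 + 737.705ms (3/4)
6. 4426.23ms @ 9/2 + 737.705ms (3/4)
7. 5163.934ms @ 21/4 + 1159.251ms (33/28)
8. 6323.185ms @ 45/7 + 421.546ms (3/7)
9. 6744.731ms @ 48/7 + 421.546ms (3/7)
10. 7166.276ms @ 51/7 + 421.546ms (3/7)
11. 7587.822ms @ 54/7 + 421.546ms (3/7)
12. 8009.368ms @ 57/7 + 421.546ms (3/7)
13. 8430.913ms @ 60/7 + 421.546ms (3/7)

note 9 onset = 48/7b = 6744.731ms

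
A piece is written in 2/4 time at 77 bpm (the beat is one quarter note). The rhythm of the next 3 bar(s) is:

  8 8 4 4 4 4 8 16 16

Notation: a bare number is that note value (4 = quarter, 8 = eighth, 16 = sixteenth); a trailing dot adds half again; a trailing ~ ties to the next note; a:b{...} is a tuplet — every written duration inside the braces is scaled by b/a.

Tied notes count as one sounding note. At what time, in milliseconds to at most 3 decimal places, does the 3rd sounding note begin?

1. 0.0ms @ 0 + 389.61ms (1/2)
2. 389.61ms @ 1/2 + 389.61ms (1/2)
3. 779.221ms @ 1 + 779.221ms (1)
4. 1558.442ms @ 2 + 779.221ms (1)
5. 2337.662ms @ 3 + 779.221ms (1)
6. 3116.883ms @ 4 + 779.221ms (1)
7. 3896.104ms @ 5 + 389.61ms (1/2)
8. 4285.714ms @ 11/2 + 194.805ms (1/4)
9. 4480.519ms @ 23/4 + 194.805ms (1/4)

note 3 onset = 1b = 779.221ms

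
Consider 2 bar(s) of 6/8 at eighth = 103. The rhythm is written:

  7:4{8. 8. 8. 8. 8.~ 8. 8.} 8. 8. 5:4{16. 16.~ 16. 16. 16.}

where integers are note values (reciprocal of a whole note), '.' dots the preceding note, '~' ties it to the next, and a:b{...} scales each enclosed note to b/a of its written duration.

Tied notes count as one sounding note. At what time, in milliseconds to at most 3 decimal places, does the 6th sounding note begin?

1. 0.0ms @ 0 + 499.307ms (6/7)
2. 499.307ms @ 6/7 + 499.307ms (6/7)
3. 998.613ms @ 12/7 + 499.307ms (6/7)
4. 1497.92ms @ 18/7 + 499.307ms (6/7)
5. 1997.226ms @ 24/7 + 998.613ms (12/7)
6. 2995.839ms @ 36/7 + 499.307ms (6/7)
7. 3495.146ms @ 6 + 873.786ms (3/2)
8. 4368.932ms @ 15/2 + 873.786ms (3/2)
9. 5242.718ms @ 9 + 349.515ms (3/5)
10. 5592.233ms @ 48/5 + 699.029ms (6/5)
11. 6291.262ms @ 54/5 + 349.515ms (3/5)
12. 6640.777ms @ 57/5 + 349.515ms (3/5)

note 6 onset = 36/7b = 2995.839ms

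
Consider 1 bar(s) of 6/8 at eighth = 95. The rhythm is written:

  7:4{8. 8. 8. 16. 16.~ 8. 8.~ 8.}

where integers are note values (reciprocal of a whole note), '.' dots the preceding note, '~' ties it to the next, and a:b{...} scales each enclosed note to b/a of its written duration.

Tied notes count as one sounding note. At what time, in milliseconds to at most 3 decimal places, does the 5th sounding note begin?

1. 0.0ms @ 0 + 541.353ms (6/7)
2. 541.353ms @ 6/7 + 541.353ms (6/7)
3. 1082.707ms @ 12/7 + 541.353ms (6/7)
4. 1624.06ms @ 18/7 + 270.677ms (3/7)
5. 1894.737ms @ 3 + 812.03ms (9/7)
6. 2706.767ms @ 30/7 + 1082.707ms (12/7)

note 5 onset = 3b = 1894.737ms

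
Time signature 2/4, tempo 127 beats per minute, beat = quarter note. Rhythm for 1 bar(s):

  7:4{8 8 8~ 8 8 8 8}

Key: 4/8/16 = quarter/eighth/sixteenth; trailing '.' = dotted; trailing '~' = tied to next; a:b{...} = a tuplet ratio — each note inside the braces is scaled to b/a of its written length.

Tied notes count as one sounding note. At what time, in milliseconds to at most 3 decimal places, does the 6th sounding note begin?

1. 0.0ms @ 0 + 134.983ms (2/7)
2. 134.983ms @ 2/7 + 134.983ms (2/7)
3. 269.966ms @ 4/7 + 269.966ms (4/7)
4. 539.933ms @ 8/7 + 134.983ms (2/7)
5. 674.916ms @ 10/7 + 134.983ms (2/7)
6. 809.899ms @ 12/7 + 134.983ms (2/7)

note 6 onset = 12/7b = 809.899ms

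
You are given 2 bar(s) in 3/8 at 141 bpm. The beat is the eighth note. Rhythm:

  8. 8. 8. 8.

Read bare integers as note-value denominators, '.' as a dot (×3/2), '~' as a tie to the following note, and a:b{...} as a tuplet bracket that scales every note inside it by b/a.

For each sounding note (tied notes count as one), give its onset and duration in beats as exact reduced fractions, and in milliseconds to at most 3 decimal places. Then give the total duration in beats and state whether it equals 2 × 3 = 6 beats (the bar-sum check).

1) 0.0ms=0b +638.298ms=3/2b
2) 638.298ms=3/2b +638.298ms=3/2b
3) 1276.596ms=3b +638.298ms=3/2b
4) 1914.894ms=9/2b +638.298ms=3/2b
Σ=6b of 6 (141bpm 3/8) — PASS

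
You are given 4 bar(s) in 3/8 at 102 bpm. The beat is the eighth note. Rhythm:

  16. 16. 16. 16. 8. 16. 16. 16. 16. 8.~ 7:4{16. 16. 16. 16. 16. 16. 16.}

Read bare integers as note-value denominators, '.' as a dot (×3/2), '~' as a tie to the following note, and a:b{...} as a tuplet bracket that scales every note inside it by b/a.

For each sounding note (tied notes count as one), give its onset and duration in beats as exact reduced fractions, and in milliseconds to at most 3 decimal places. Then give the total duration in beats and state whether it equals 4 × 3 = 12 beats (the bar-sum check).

1) 0.0ms=0b +441.176ms=3/4b
2) 441.176ms=3/4b +441.176ms=3/4b
3) 882.353ms=3/2b +441.176ms=3/4b
4) 1323.529ms=9/4b +441.176ms=3/4b
5) 1764.706ms=3b +882.353ms=3/2b
6) 2647.059ms=9/2b +441.176ms=3/4b
7) 3088.235ms=21/4b +441.176ms=3/4b
8) 3529.412ms=6b +441.176ms=3/4b
9) 3970.588ms=27/4b +441.176ms=3/4b
10) 4411.765ms=15/2b +1134.454ms=27/14b
11) 5546.218ms=66/7b +252.101ms=3/7b
12) 5798.319ms=69/7b +252.101ms=3/7b
13) 6050.42ms=72/7b +252.101ms=3/7b
14) 6302.521ms=75/7b +252.101ms=3/7b
15) 6554.622ms=78/7b +252.101ms=3/7b
16) 6806.723ms=81/7b +252.101ms=3/7b
Σ=12b of 12 (102bpm 3/8) — PASS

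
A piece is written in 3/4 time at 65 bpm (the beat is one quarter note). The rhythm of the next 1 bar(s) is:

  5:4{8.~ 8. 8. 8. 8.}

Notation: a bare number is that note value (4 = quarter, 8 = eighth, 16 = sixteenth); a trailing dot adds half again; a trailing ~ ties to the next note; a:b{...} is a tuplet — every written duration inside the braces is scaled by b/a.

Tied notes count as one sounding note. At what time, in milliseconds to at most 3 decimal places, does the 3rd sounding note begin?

1. 0.0ms @ 0 + 1107.692ms (6/5)
2. 1107.692ms @ 6/5 + 553.846ms (3/5)
3. 1661.538ms @ 9/5 + 553.846ms (3/5)
4. 2215.385ms @ 12/5 + 553.846ms (3/5)

note 3 onset = 9/5b = 1661.538ms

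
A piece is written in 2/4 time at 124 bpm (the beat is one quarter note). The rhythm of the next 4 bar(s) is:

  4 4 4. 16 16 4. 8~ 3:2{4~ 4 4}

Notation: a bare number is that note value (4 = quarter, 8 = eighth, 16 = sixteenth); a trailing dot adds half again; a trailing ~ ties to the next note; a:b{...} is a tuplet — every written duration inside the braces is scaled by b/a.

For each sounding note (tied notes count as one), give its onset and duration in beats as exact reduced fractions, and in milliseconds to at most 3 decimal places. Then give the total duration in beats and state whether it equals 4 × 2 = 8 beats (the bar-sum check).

1) 0.0ms=0b +483.871ms=1b
2) 483.871ms=1b +483.871ms=1b
3) 967.742ms=2b +725.806ms=3/2b
4) 1693.548ms=7/2b +120.968ms=1/4b
5) 1814.516ms=15/4b +120.968ms=1/4b
6) 1935.484ms=4b +725.806ms=3/2b
7) 2661.29ms=11/2b +887.097ms=11/6b
8) 3548.387ms=22/3b +322.581ms=2/3b
Σ=8b of 8 (124bpm 2/4) — PASS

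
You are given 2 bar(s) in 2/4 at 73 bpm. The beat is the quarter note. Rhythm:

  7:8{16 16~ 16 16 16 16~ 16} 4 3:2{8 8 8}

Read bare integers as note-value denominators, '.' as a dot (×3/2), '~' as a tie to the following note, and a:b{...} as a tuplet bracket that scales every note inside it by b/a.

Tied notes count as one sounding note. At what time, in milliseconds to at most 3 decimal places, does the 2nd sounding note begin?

note 2 onset = 2/7b = 234.834ms

1. 0.0ms @ 0 + 234.834ms (2/7)
2. 234.834ms @ 2/7 + 469.667ms (4/7)
3. 704.501ms @ 6/7 + 234.834ms (2/7)
4. 939.335ms @ 8/7 + 234.834ms (2/7)
5. 1174.168ms @ 10/7 + 469.667ms (4/7)
6. 1643.836ms @ 2 + 821.918ms (1)
7. 2465.753ms @ 3 + 273.973ms (1/3)
8. 2739.726ms @ 10/3 + 273.973ms (1/3)
9. 3013.699ms @ 11/3 + 273.973ms (1/3)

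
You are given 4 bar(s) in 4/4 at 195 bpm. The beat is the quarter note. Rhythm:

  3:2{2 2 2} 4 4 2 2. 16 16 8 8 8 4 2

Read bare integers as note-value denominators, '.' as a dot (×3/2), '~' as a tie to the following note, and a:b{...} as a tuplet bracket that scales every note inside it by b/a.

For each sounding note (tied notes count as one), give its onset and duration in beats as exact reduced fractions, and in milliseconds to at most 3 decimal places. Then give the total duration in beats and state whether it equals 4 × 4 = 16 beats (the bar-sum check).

1) 0.0ms=0b +410.256ms=4/3b
2) 410.256ms=4/3b +410.256ms=4/3b
3) 820.513ms=8/3b +410.256ms=4/3b
4) 1230.769ms=4b +307.692ms=1b
5) 1538.462ms=5b +307.692ms=1b
6) 1846.154ms=6b +615.385ms=2b
7) 2461.538ms=8b +923.077ms=3b
8) 3384.615ms=11b +76.923ms=1/4b
9) 3461.538ms=45/4b +76.923ms=1/4b
10) 3538.462ms=23/2b +153.846ms=1/2b
11) 3692.308ms=12b +153.846ms=1/2b
12) 3846.154ms=25/2b +153.846ms=1/2b
13) 4000.0ms=13b +307.692ms=1b
14) 4307.692ms=14b +615.385ms=2b
Σ=16b of 16 (195bpm 4/4) — PASS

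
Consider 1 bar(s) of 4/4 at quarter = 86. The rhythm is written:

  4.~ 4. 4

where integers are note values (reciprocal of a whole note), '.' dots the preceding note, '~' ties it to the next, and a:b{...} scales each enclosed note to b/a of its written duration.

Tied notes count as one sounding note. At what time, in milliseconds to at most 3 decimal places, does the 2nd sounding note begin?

1. 0.0ms @ 0 + 2093.023ms (3)
2. 2093.023ms @ 3 + 697.674ms (1)

note 2 onset = 3b = 2093.023ms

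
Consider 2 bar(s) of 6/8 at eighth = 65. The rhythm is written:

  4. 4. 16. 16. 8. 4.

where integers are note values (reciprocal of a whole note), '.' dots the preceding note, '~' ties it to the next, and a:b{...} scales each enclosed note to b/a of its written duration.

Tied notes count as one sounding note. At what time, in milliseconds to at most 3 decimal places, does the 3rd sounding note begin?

note 3 onset = 6b = 5538.462ms

1. 0.0ms @ 0 + 2769.231ms (3)
2. 2769.231ms @ 3 + 2769.231ms (3)
3. 5538.462ms @ 6 + 692.308ms (3/4)
4. 6230.769ms @ 27/4 + 692.308ms (3/4)
5. 6923.077ms @ 15/2 + 1384.615ms (3/2)
6. 8307.692ms @ 9 + 2769.231ms (3)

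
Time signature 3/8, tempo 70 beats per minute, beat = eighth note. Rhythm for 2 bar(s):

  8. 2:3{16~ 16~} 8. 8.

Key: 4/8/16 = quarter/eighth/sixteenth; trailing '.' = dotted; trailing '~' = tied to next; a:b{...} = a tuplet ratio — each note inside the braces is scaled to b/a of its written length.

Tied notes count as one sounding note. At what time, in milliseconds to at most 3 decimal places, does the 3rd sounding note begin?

1. 0.0ms @ 0 + 1285.714ms (3/2)
2. 1285.714ms @ 3/2 + 2571.429ms (3)
3. 3857.143ms @ 9/2 + 1285.714ms (3/2)

note 3 onset = 9/2b = 3857.143ms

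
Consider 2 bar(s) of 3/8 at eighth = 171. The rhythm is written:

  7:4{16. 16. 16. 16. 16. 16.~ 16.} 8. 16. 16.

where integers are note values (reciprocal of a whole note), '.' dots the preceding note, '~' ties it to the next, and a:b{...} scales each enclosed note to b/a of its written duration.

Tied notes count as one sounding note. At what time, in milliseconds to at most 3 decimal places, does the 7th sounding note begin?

1. 0.0ms @ 0 + 150.376ms (3/7)
2. 150.376ms @ 3/7 + 150.376ms (3/7)
3. 300.752ms @ 6/7 + 150.376ms (3/7)
4. 451.128ms @ 9/7 + 150.376ms (3/7)
5. 601.504ms @ 12/7 + 150.376ms (3/7)
6. 751.88ms @ 15/7 + 300.752ms (6/7)
7. 1052.632ms @ 3 + 526.316ms (3/2)
8. 1578.947ms @ 9/2 + 263.158ms (3/4)
9. 1842.105ms @ 21/4 + 263.158ms (3/4)

note 7 onset = 3b = 1052.632ms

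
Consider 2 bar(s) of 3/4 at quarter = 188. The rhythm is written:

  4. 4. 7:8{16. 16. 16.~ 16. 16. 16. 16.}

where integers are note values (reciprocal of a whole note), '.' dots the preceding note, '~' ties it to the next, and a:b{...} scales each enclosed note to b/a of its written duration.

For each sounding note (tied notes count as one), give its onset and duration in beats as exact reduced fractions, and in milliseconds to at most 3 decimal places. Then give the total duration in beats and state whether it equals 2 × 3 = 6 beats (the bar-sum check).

1) 0.0ms=0b +478.723ms=3/2b
2) 478.723ms=3/2b +478.723ms=3/2b
3) 957.447ms=3b +136.778ms=3/7b
4) 1094.225ms=24/7b +136.778ms=3/7b
5) 1231.003ms=27/7b +273.556ms=6/7b
6) 1504.559ms=33/7b +136.778ms=3/7b
7) 1641.337ms=36/7b +136.778ms=3/7b
8) 1778.116ms=39/7b +136.778ms=3/7b
Σ=6b of 6 (188bpm 3/4) — PASS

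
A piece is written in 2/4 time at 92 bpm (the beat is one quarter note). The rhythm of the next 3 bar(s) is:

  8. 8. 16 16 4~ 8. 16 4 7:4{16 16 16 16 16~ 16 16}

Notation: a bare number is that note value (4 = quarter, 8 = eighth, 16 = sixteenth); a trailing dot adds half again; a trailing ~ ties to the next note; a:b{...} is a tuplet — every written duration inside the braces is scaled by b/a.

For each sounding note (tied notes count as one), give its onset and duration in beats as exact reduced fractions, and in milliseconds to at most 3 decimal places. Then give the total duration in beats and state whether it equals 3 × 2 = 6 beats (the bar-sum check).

1) 0.0ms=0b +489.13ms=3/4b
2) 489.13ms=3/4b +489.13ms=3/4b
3) 978.261ms=3/2b +163.043ms=1/4b
4) 1141.304ms=7/4b +163.043ms=1/4b
5) 1304.348ms=2b +1141.304ms=7/4b
6) 2445.652ms=15/4b +163.043ms=1/4b
7) 2608.696ms=4b +652.174ms=1b
8) 3260.87ms=5b +93.168ms=1/7b
9) 3354.037ms=36/7b +93.168ms=1/7b
10) 3447.205ms=37/7b +93.168ms=1/7b
11) 3540.373ms=38/7b +93.168ms=1/7b
12) 3633.54ms=39/7b +186.335ms=2/7b
13) 3819.876ms=41/7b +93.168ms=1/7b
Σ=6b of 6 (92bpm 2/4) — PASS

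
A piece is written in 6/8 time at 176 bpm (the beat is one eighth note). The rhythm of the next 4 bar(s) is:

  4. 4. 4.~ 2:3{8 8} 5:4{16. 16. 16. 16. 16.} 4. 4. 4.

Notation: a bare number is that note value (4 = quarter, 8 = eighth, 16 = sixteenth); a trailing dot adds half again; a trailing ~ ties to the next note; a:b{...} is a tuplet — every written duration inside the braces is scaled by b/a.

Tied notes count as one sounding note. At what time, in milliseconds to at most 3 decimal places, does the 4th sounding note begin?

note 4 onset = 21/2b = 3579.545ms

1. 0.0ms @ 0 + 1022.727ms (3)
2. 1022.727ms @ 3 + 1022.727ms (3)
3. 2045.455ms @ 6 + 1534.091ms (9/2)
4. 3579.545ms @ 21/2 + 511.364ms (3/2)
5. 4090.909ms @ 12 + 204.545ms (3/5)
6. 4295.455ms @ 63/5 + 204.545ms (3/5)
7. 4500.0ms @ 66/5 + 204.545ms (3/5)
8. 4704.545ms @ 69/5 + 204.545ms (3/5)
9. 4909.091ms @ 72/5 + 204.545ms (3/5)
10. 5113.636ms @ 15 + 1022.727ms (3)
11. 6136.364ms @ 18 + 1022.727ms (3)
12. 7159.091ms @ 21 + 1022.727ms (3)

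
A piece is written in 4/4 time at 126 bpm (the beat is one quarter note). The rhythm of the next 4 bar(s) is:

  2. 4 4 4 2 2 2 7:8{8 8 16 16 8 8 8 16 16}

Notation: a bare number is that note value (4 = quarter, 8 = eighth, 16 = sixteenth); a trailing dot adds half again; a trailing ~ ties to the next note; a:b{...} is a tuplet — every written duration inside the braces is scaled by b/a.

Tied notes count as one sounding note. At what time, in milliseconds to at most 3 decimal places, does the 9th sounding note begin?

1. 0.0ms @ 0 + 1428.571ms (3)
2. 1428.571ms @ 3 + 476.19ms (1)
3. 1904.762ms @ 4 + 476.19ms (1)
4. 2380.952ms @ 5 + 476.19ms (1)
5. 2857.143ms @ 6 + 952.381ms (2)
6. 3809.524ms @ 8 + 952.381ms (2)
7. 4761.905ms @ 10 + 952.381ms (2)
8. 5714.286ms @ 12 + 272.109ms (4/7)
9. 5986.395ms @ 88/7 + 272.109ms (4/7)
10. 6258.503ms @ 92/7 + 136.054ms (2/7)
11. 6394.558ms @ 94/7 + 136.054ms (2/7)
12. 6530.612ms @ 96/7 + 272.109ms (4/7)
13. 6802.721ms @ 100/7 + 272.109ms (4/7)
14. 7074.83ms @ 104/7 + 272.109ms (4/7)
15. 7346.939ms @ 108/7 + 136.054ms (2/7)
16. 7482.993ms @ 110/7 + 136.054ms (2/7)

note 9 onset = 88/7b = 5986.395ms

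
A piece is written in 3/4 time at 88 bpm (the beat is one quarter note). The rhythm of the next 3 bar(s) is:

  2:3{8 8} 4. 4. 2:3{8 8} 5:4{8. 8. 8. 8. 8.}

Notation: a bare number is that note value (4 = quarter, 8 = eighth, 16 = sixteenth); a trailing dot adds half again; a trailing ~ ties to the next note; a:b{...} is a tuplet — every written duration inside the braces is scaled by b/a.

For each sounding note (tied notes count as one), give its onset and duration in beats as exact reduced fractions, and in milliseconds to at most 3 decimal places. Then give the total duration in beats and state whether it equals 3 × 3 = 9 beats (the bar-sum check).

1) 0.0ms=0b +511.364ms=3/4b
2) 511.364ms=3/4b +511.364ms=3/4b
3) 1022.727ms=3/2b +1022.727ms=3/2b
4) 2045.455ms=3b +1022.727ms=3/2b
5) 3068.182ms=9/2b +511.364ms=3/4b
6) 3579.545ms=21/4b +511.364ms=3/4b
7) 4090.909ms=6b +409.091ms=3/5b
8) 4500.0ms=33/5b +409.091ms=3/5b
9) 4909.091ms=36/5b +409.091ms=3/5b
10) 5318.182ms=39/5b +409.091ms=3/5b
11) 5727.273ms=42/5b +409.091ms=3/5b
Σ=9b of 9 (88bpm 3/4) — PASS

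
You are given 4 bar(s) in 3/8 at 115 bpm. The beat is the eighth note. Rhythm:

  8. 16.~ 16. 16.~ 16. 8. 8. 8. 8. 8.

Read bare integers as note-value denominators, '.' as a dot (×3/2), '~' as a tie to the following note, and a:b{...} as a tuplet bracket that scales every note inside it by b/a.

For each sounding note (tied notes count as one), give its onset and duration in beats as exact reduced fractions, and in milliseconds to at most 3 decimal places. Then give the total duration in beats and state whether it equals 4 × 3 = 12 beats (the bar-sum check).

1) 0.0ms=0b +782.609ms=3/2b
2) 782.609ms=3/2b +782.609ms=3/2b
3) 1565.217ms=3b +782.609ms=3/2b
4) 2347.826ms=9/2b +782.609ms=3/2b
5) 3130.435ms=6b +782.609ms=3/2b
6) 3913.043ms=15/2b +782.609ms=3/2b
7) 4695.652ms=9b +782.609ms=3/2b
8) 5478.261ms=21/2b +782.609ms=3/2b
Σ=12b of 12 (115bpm 3/8) — PASS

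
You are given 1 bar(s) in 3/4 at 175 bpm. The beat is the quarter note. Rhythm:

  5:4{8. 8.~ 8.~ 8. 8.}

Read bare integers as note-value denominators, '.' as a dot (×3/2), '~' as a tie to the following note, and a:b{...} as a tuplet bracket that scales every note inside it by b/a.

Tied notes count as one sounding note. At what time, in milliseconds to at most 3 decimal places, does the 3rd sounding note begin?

1. 0.0ms @ 0 + 205.714ms (3/5)
2. 205.714ms @ 3/5 + 617.143ms (9/5)
3. 822.857ms @ 12/5 + 205.714ms (3/5)

note 3 onset = 12/5b = 822.857ms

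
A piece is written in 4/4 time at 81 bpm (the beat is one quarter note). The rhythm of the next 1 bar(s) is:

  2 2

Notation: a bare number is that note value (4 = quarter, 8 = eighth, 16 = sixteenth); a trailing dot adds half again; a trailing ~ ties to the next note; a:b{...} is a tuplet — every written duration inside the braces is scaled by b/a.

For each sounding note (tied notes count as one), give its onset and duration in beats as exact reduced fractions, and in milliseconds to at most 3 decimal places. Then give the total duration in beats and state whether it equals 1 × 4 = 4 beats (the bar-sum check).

1) 0.0ms=0b +1481.481ms=2b
2) 1481.481ms=2b +1481.481ms=2b
Σ=4b of 4 (81bpm 4/4) — PASS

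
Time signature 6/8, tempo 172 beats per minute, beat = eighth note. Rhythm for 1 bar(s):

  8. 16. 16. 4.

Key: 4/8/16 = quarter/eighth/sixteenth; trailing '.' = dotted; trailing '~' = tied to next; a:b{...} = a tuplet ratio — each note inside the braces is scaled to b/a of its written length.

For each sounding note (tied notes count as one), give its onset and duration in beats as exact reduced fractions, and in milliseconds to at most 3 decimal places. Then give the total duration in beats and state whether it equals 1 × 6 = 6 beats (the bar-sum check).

1) 0.0ms=0b +523.256ms=3/2b
2) 523.256ms=3/2b +261.628ms=3/4b
3) 784.884ms=9/4b +261.628ms=3/4b
4) 1046.512ms=3b +1046.512ms=3b
Σ=6b of 6 (172bpm 6/8) — PASS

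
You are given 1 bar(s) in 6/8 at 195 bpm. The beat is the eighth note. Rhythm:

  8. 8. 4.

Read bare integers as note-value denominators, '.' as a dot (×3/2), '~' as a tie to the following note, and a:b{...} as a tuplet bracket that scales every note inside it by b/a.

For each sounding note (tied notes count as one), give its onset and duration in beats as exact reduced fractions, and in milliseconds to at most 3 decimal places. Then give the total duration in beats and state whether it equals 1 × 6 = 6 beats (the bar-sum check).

1) 0.0ms=0b +461.538ms=3/2b
2) 461.538ms=3/2b +461.538ms=3/2b
3) 923.077ms=3b +923.077ms=3b
Σ=6b of 6 (195bpm 6/8) — PASS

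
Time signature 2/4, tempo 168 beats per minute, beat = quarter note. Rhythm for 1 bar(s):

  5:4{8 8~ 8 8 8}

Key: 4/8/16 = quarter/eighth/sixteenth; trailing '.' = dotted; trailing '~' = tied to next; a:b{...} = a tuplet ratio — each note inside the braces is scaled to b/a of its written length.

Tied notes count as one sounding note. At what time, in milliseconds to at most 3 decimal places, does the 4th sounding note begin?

note 4 onset = 8/5b = 571.429ms

1. 0.0ms @ 0 + 142.857ms (2/5)
2. 142.857ms @ 2/5 + 285.714ms (4/5)
3. 428.571ms @ 6/5 + 142.857ms (2/5)
4. 571.429ms @ 8/5 + 142.857ms (2/5)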